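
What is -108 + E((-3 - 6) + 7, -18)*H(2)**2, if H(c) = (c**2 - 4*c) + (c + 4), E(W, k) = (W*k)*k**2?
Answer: 46548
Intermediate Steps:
E(W, k) = W*k**3
H(c) = 4 + c**2 - 3*c (H(c) = (c**2 - 4*c) + (4 + c) = 4 + c**2 - 3*c)
-108 + E((-3 - 6) + 7, -18)*H(2)**2 = -108 + (((-3 - 6) + 7)*(-18)**3)*(4 + 2**2 - 3*2)**2 = -108 + ((-9 + 7)*(-5832))*(4 + 4 - 6)**2 = -108 - 2*(-5832)*2**2 = -108 + 11664*4 = -108 + 46656 = 46548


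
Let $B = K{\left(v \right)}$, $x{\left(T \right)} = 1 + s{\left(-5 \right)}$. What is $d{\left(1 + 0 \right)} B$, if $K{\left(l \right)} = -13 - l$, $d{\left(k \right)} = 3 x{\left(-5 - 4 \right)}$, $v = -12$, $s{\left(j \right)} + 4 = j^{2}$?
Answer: $-66$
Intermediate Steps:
$s{\left(j \right)} = -4 + j^{2}$
$x{\left(T \right)} = 22$ ($x{\left(T \right)} = 1 - \left(4 - \left(-5\right)^{2}\right) = 1 + \left(-4 + 25\right) = 1 + 21 = 22$)
$d{\left(k \right)} = 66$ ($d{\left(k \right)} = 3 \cdot 22 = 66$)
$B = -1$ ($B = -13 - -12 = -13 + 12 = -1$)
$d{\left(1 + 0 \right)} B = 66 \left(-1\right) = -66$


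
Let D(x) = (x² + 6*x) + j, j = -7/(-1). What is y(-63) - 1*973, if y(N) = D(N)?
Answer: 2625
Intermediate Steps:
j = 7 (j = -7*(-1) = 7)
D(x) = 7 + x² + 6*x (D(x) = (x² + 6*x) + 7 = 7 + x² + 6*x)
y(N) = 7 + N² + 6*N
y(-63) - 1*973 = (7 + (-63)² + 6*(-63)) - 1*973 = (7 + 3969 - 378) - 973 = 3598 - 973 = 2625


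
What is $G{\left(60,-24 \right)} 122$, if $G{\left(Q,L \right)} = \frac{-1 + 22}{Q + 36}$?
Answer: $\frac{427}{16} \approx 26.688$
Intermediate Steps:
$G{\left(Q,L \right)} = \frac{21}{36 + Q}$
$G{\left(60,-24 \right)} 122 = \frac{21}{36 + 60} \cdot 122 = \frac{21}{96} \cdot 122 = 21 \cdot \frac{1}{96} \cdot 122 = \frac{7}{32} \cdot 122 = \frac{427}{16}$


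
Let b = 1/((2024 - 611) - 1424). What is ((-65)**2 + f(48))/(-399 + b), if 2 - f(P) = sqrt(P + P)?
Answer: -46497/4390 + 22*sqrt(6)/2195 ≈ -10.567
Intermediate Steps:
f(P) = 2 - sqrt(2)*sqrt(P) (f(P) = 2 - sqrt(P + P) = 2 - sqrt(2*P) = 2 - sqrt(2)*sqrt(P))
b = -1/11 (b = 1/(1413 - 1424) = 1/(-11) = -1/11 ≈ -0.090909)
((-65)**2 + f(48))/(-399 + b) = ((-65)**2 + (2 - sqrt(2)*sqrt(48)))/(-399 - 1/11) = (4225 + (2 - sqrt(2)*4*sqrt(3)))/(-4390/11) = (4225 + (2 - 4*sqrt(6)))*(-11/4390) = (4227 - 4*sqrt(6))*(-11/4390) = -46497/4390 + 22*sqrt(6)/2195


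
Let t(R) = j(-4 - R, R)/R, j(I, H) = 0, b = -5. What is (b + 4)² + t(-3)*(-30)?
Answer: 1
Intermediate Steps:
t(R) = 0 (t(R) = 0/R = 0)
(b + 4)² + t(-3)*(-30) = (-5 + 4)² + 0*(-30) = (-1)² + 0 = 1 + 0 = 1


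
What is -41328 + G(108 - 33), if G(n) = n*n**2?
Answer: 380547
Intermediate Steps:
G(n) = n**3
-41328 + G(108 - 33) = -41328 + (108 - 33)**3 = -41328 + 75**3 = -41328 + 421875 = 380547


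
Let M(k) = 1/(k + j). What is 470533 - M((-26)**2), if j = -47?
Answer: 295965256/629 ≈ 4.7053e+5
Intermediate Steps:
M(k) = 1/(-47 + k) (M(k) = 1/(k - 47) = 1/(-47 + k))
470533 - M((-26)**2) = 470533 - 1/(-47 + (-26)**2) = 470533 - 1/(-47 + 676) = 470533 - 1/629 = 295965256/629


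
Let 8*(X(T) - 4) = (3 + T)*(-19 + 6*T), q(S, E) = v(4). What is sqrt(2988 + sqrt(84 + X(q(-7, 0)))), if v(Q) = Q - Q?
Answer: sqrt(11952 + sqrt(1294))/2 ≈ 54.745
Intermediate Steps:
v(Q) = 0
q(S, E) = 0
X(T) = 4 + (-19 + 6*T)*(3 + T)/8 (X(T) = 4 + ((3 + T)*(-19 + 6*T))/8 = 4 + ((-19 + 6*T)*(3 + T))/8 = 4 + (-19 + 6*T)*(3 + T)/8)
sqrt(2988 + sqrt(84 + X(q(-7, 0)))) = sqrt(2988 + sqrt(84 + (-25/8 - 1/8*0 + (3/4)*0**2))) = sqrt(2988 + sqrt(84 + (-25/8 + 0 + (3/4)*0))) = sqrt(2988 + sqrt(84 + (-25/8 + 0 + 0))) = sqrt(2988 + sqrt(84 - 25/8)) = sqrt(2988 + sqrt(647/8)) = sqrt(2988 + sqrt(1294)/4)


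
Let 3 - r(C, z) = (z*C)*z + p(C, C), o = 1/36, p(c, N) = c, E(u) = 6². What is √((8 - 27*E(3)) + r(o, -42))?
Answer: I*√36361/6 ≈ 31.781*I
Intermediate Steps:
E(u) = 36
o = 1/36 ≈ 0.027778
r(C, z) = 3 - C - C*z² (r(C, z) = 3 - ((z*C)*z + C) = 3 - ((C*z)*z + C) = 3 - (C*z² + C) = 3 - (C + C*z²) = 3 + (-C - C*z²) = 3 - C - C*z²)
√((8 - 27*E(3)) + r(o, -42)) = √((8 - 27*36) + (3 - 1*1/36 - 1*1/36*(-42)²)) = √((8 - 972) + (3 - 1/36 - 1*1/36*1764)) = √(-964 + (3 - 1/36 - 49)) = √(-964 - 1657/36) = √(-36361/36) = I*√36361/6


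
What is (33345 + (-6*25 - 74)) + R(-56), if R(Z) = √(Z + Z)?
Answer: 33121 + 4*I*√7 ≈ 33121.0 + 10.583*I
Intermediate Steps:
R(Z) = √2*√Z (R(Z) = √(2*Z) = √2*√Z)
(33345 + (-6*25 - 74)) + R(-56) = (33345 + (-6*25 - 74)) + √2*√(-56) = (33345 + (-150 - 74)) + √2*(2*I*√14) = (33345 - 224) + 4*I*√7 = 33121 + 4*I*√7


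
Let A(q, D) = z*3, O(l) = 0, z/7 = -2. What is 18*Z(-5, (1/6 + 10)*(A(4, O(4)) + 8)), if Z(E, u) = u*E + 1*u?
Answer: 24888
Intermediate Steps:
z = -14 (z = 7*(-2) = -14)
A(q, D) = -42 (A(q, D) = -14*3 = -42)
Z(E, u) = u + E*u (Z(E, u) = E*u + u = u + E*u)
18*Z(-5, (1/6 + 10)*(A(4, O(4)) + 8)) = 18*(((1/6 + 10)*(-42 + 8))*(1 - 5)) = 18*(((1/6 + 10)*(-34))*(-4)) = 18*(((61/6)*(-34))*(-4)) = 18*(-1037/3*(-4)) = 18*(4148/3) = 24888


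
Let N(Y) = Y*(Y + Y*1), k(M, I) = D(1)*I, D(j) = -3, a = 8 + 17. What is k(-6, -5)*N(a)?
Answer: 18750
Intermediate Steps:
a = 25
k(M, I) = -3*I
N(Y) = 2*Y**2 (N(Y) = Y*(Y + Y) = Y*(2*Y) = 2*Y**2)
k(-6, -5)*N(a) = (-3*(-5))*(2*25**2) = 15*(2*625) = 15*1250 = 18750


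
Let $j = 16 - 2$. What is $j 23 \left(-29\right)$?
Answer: $-9338$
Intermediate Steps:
$j = 14$
$j 23 \left(-29\right) = 14 \cdot 23 \left(-29\right) = 322 \left(-29\right) = -9338$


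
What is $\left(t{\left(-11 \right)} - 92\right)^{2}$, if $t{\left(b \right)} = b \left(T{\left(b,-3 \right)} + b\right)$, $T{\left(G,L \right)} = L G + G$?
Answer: $45369$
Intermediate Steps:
$T{\left(G,L \right)} = G + G L$ ($T{\left(G,L \right)} = G L + G = G + G L$)
$t{\left(b \right)} = - b^{2}$ ($t{\left(b \right)} = b \left(b \left(1 - 3\right) + b\right) = b \left(b \left(-2\right) + b\right) = b \left(- 2 b + b\right) = b \left(- b\right) = - b^{2}$)
$\left(t{\left(-11 \right)} - 92\right)^{2} = \left(- \left(-11\right)^{2} - 92\right)^{2} = \left(\left(-1\right) 121 - 92\right)^{2} = \left(-121 - 92\right)^{2} = \left(-213\right)^{2} = 45369$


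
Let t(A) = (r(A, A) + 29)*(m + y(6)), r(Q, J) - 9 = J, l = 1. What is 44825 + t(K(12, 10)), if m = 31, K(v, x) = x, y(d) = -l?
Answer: 46265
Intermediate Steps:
y(d) = -1 (y(d) = -1*1 = -1)
r(Q, J) = 9 + J
t(A) = 1140 + 30*A (t(A) = ((9 + A) + 29)*(31 - 1) = (38 + A)*30 = 1140 + 30*A)
44825 + t(K(12, 10)) = 44825 + (1140 + 30*10) = 44825 + (1140 + 300) = 44825 + 1440 = 46265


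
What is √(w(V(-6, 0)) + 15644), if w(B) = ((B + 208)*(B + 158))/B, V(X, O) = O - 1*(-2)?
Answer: 2*√8111 ≈ 180.12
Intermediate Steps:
V(X, O) = 2 + O (V(X, O) = O + 2 = 2 + O)
w(B) = (158 + B)*(208 + B)/B (w(B) = ((208 + B)*(158 + B))/B = ((158 + B)*(208 + B))/B = (158 + B)*(208 + B)/B)
√(w(V(-6, 0)) + 15644) = √((366 + (2 + 0) + 32864/(2 + 0)) + 15644) = √((366 + 2 + 32864/2) + 15644) = √((366 + 2 + 32864*(½)) + 15644) = √((366 + 2 + 16432) + 15644) = √(16800 + 15644) = √32444 = 2*√8111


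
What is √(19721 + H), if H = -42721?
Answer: 10*I*√230 ≈ 151.66*I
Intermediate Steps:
√(19721 + H) = √(19721 - 42721) = √(-23000) = 10*I*√230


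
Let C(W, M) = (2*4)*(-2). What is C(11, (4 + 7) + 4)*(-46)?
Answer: 736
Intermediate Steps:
C(W, M) = -16 (C(W, M) = 8*(-2) = -16)
C(11, (4 + 7) + 4)*(-46) = -16*(-46) = 736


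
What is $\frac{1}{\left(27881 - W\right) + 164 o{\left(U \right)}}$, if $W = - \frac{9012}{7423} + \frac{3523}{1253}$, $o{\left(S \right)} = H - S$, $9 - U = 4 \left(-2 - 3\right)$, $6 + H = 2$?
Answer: $\frac{9301019}{208969736718} \approx 4.4509 \cdot 10^{-5}$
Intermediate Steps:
$H = -4$ ($H = -6 + 2 = -4$)
$U = 29$ ($U = 9 - 4 \left(-2 - 3\right) = 9 - 4 \left(-5\right) = 9 - -20 = 9 + 20 = 29$)
$o{\left(S \right)} = -4 - S$
$W = \frac{14859193}{9301019}$ ($W = \left(-9012\right) \frac{1}{7423} + 3523 \cdot \frac{1}{1253} = - \frac{9012}{7423} + \frac{3523}{1253} = \frac{14859193}{9301019} \approx 1.5976$)
$\frac{1}{\left(27881 - W\right) + 164 o{\left(U \right)}} = \frac{1}{\left(27881 - \frac{14859193}{9301019}\right) + 164 \left(-4 - 29\right)} = \frac{1}{\frac{259306851546}{9301019} + 164 \left(-33\right)} = \frac{1}{\frac{259306851546}{9301019} - 5412} = \frac{1}{\frac{208969736718}{9301019}} = \frac{9301019}{208969736718}$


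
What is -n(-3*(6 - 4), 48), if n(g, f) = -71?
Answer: 71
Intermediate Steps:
-n(-3*(6 - 4), 48) = -1*(-71) = 71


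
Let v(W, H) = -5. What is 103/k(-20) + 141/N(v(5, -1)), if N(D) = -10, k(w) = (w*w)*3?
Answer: -16817/1200 ≈ -14.014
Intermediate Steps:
k(w) = 3*w**2 (k(w) = w**2*3 = 3*w**2)
103/k(-20) + 141/N(v(5, -1)) = 103/((3*(-20)**2)) + 141/(-10) = 103/((3*400)) + 141*(-1/10) = 103/1200 - 141/10 = -16817/1200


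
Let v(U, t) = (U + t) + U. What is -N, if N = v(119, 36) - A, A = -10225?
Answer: -10499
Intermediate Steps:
v(U, t) = t + 2*U
N = 10499 (N = (36 + 2*119) - 1*(-10225) = (36 + 238) + 10225 = 274 + 10225 = 10499)
-N = -1*10499 = -10499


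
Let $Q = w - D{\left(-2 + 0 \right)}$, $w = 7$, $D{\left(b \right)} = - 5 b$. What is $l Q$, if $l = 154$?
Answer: $-462$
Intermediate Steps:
$Q = -3$ ($Q = 7 - - 5 \left(-2 + 0\right) = 7 - \left(-5\right) \left(-2\right) = 7 - 10 = -3$)
$l Q = 154 \left(-3\right) = -462$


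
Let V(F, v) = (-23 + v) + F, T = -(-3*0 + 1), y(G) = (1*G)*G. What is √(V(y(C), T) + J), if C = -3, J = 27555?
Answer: 18*√85 ≈ 165.95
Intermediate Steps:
y(G) = G² (y(G) = G*G = G²)
T = -1 (T = -(0 + 1) = -1*1 = -1)
V(F, v) = -23 + F + v
√(V(y(C), T) + J) = √((-23 + (-3)² - 1) + 27555) = √((-23 + 9 - 1) + 27555) = √(-15 + 27555) = √27540 = 18*√85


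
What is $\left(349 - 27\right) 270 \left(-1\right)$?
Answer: $-86940$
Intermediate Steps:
$\left(349 - 27\right) 270 \left(-1\right) = 322 \left(-270\right) = -86940$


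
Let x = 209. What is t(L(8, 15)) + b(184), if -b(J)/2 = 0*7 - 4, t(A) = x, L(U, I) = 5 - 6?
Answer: 217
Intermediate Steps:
L(U, I) = -1
t(A) = 209
b(J) = 8 (b(J) = -2*(0*7 - 4) = -2*(0 - 4) = -2*(-4) = 8)
t(L(8, 15)) + b(184) = 209 + 8 = 217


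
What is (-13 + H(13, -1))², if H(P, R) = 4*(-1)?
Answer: 289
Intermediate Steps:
H(P, R) = -4
(-13 + H(13, -1))² = (-13 - 4)² = (-17)² = 289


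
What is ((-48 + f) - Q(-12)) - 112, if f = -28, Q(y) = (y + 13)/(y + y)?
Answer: -4511/24 ≈ -187.96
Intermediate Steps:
Q(y) = (13 + y)/(2*y) (Q(y) = (13 + y)/((2*y)) = (13 + y)*(1/(2*y)) = (13 + y)/(2*y))
((-48 + f) - Q(-12)) - 112 = ((-48 - 28) - (13 - 12)/(2*(-12))) - 112 = (-76 - (-1)/(2*12)) - 112 = (-76 - 1*(-1/24)) - 112 = (-76 + 1/24) - 112 = -1823/24 - 112 = -4511/24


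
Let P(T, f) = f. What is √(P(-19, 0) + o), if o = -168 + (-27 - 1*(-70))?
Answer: 5*I*√5 ≈ 11.18*I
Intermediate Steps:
o = -125 (o = -168 + (-27 + 70) = -168 + 43 = -125)
√(P(-19, 0) + o) = √(0 - 125) = √(-125) = 5*I*√5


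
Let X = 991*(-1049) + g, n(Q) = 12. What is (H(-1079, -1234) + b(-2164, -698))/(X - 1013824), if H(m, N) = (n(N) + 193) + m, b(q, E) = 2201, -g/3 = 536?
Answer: -1327/2054991 ≈ -0.00064574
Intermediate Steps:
g = -1608 (g = -3*536 = -1608)
H(m, N) = 205 + m (H(m, N) = (12 + 193) + m = 205 + m)
X = -1041167 (X = 991*(-1049) - 1608 = -1039559 - 1608 = -1041167)
(H(-1079, -1234) + b(-2164, -698))/(X - 1013824) = ((205 - 1079) + 2201)/(-1041167 - 1013824) = (-874 + 2201)/(-2054991) = 1327*(-1/2054991) = -1327/2054991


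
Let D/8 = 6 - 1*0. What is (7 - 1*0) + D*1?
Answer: 55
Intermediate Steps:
D = 48 (D = 8*(6 - 1*0) = 8*(6 + 0) = 8*6 = 48)
(7 - 1*0) + D*1 = (7 - 1*0) + 48*1 = (7 + 0) + 48 = 7 + 48 = 55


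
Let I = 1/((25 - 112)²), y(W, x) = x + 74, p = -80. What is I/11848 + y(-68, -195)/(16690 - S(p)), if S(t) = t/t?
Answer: -3616987421/498875999256 ≈ -0.0072503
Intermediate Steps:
y(W, x) = 74 + x
S(t) = 1
I = 1/7569 (I = 1/((-87)²) = 1/7569 ≈ 0.00013212)
I/11848 + y(-68, -195)/(16690 - S(p)) = (1/7569)/11848 + (74 - 195)/(16690 - 1*1) = (1/7569)*(1/11848) - 121/(16690 - 1) = 1/89677512 - 121/16689 = -3616987421/498875999256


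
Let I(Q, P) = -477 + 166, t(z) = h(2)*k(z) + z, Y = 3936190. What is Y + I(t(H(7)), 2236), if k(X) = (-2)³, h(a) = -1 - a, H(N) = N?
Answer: 3935879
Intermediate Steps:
k(X) = -8
t(z) = 24 + z (t(z) = (-1 - 1*2)*(-8) + z = (-1 - 2)*(-8) + z = -3*(-8) + z = 24 + z)
I(Q, P) = -311
Y + I(t(H(7)), 2236) = 3936190 - 311 = 3935879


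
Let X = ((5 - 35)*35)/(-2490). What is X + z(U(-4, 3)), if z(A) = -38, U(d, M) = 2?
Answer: -3119/83 ≈ -37.578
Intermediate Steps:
X = 35/83 (X = -30*35*(-1/2490) = -1050*(-1/2490) = 35/83 ≈ 0.42169)
X + z(U(-4, 3)) = 35/83 - 38 = -3119/83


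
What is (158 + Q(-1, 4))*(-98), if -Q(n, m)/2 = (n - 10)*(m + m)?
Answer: -32732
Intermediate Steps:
Q(n, m) = -4*m*(-10 + n) (Q(n, m) = -2*(n - 10)*(m + m) = -2*(-10 + n)*2*m = -4*m*(-10 + n))
(158 + Q(-1, 4))*(-98) = (158 + 4*4*(10 - 1*(-1)))*(-98) = (158 + 4*4*(10 + 1))*(-98) = (158 + 4*4*11)*(-98) = (158 + 176)*(-98) = 334*(-98) = -32732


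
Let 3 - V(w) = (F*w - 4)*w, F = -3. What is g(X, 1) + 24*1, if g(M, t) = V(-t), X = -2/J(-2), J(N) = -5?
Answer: 26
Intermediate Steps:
X = ⅖ (X = -2/(-5) = -2*(-⅕) = ⅖ ≈ 0.40000)
V(w) = 3 - w*(-4 - 3*w) (V(w) = 3 - (-3*w - 4)*w = 3 - (-4 - 3*w)*w = 3 - w*(-4 - 3*w))
g(M, t) = 3 - 4*t + 3*t² (g(M, t) = 3 + 3*(-t)² + 4*(-t) = 3 + 3*t² - 4*t = 3 - 4*t + 3*t²)
g(X, 1) + 24*1 = (3 - 4*1 + 3*1²) + 24*1 = (3 - 4 + 3*1) + 24 = (3 - 4 + 3) + 24 = 2 + 24 = 26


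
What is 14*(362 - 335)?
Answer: 378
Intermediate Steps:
14*(362 - 335) = 14*27 = 378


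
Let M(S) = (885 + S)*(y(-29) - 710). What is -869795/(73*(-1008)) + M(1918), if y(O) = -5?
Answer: -2020166245/1008 ≈ -2.0041e+6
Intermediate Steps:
M(S) = -632775 - 715*S (M(S) = (885 + S)*(-5 - 710) = (885 + S)*(-715) = -632775 - 715*S)
-869795/(73*(-1008)) + M(1918) = -869795/(73*(-1008)) + (-632775 - 715*1918) = -869795/(-73584) + (-632775 - 1371370) = -869795*(-1/73584) - 2004145 = 11915/1008 - 2004145 = -2020166245/1008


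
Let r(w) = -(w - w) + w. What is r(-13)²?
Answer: 169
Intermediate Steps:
r(w) = w (r(w) = -1*0 + w = 0 + w = w)
r(-13)² = (-13)² = 169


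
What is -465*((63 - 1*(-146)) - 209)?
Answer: 0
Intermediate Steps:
-465*((63 - 1*(-146)) - 209) = -465*((63 + 146) - 209) = -465*(209 - 209) = -465*0 = 0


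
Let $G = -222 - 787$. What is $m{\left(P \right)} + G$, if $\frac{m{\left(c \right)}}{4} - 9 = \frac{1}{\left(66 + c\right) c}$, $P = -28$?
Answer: $- \frac{258819}{266} \approx -973.0$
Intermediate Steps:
$G = -1009$
$m{\left(c \right)} = 36 + \frac{4}{c \left(66 + c\right)}$ ($m{\left(c \right)} = 36 + 4 \frac{1}{\left(66 + c\right) c} = 36 + 4 \frac{1}{c \left(66 + c\right)} = 36 + \frac{4}{c \left(66 + c\right)}$)
$m{\left(P \right)} + G = \frac{4 \left(1 + 9 \left(-28\right)^{2} + 594 \left(-28\right)\right)}{\left(-28\right) \left(66 - 28\right)} - 1009 = 4 \left(- \frac{1}{28}\right) \frac{1}{38} \left(1 + 9 \cdot 784 - 16632\right) - 1009 = 4 \left(- \frac{1}{28}\right) \frac{1}{38} \left(1 + 7056 - 16632\right) - 1009 = 4 \left(- \frac{1}{28}\right) \frac{1}{38} \left(-9575\right) - 1009 = \frac{9575}{266} - 1009 = - \frac{258819}{266}$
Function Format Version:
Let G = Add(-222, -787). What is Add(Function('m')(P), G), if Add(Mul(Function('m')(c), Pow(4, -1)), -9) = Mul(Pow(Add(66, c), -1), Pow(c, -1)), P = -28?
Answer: Rational(-258819, 266) ≈ -973.00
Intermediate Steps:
G = -1009
Function('m')(c) = Add(36, Mul(4, Pow(c, -1), Pow(Add(66, c), -1))) (Function('m')(c) = Add(36, Mul(4, Mul(Pow(Add(66, c), -1), Pow(c, -1)))) = Add(36, Mul(4, Mul(Pow(c, -1), Pow(Add(66, c), -1)))) = Add(36, Mul(4, Pow(c, -1), Pow(Add(66, c), -1))))
Add(Function('m')(P), G) = Add(Mul(4, Pow(-28, -1), Pow(Add(66, -28), -1), Add(1, Mul(9, Pow(-28, 2)), Mul(594, -28))), -1009) = Add(Mul(4, Rational(-1, 28), Pow(38, -1), Add(1, Mul(9, 784), -16632)), -1009) = Add(Mul(4, Rational(-1, 28), Rational(1, 38), Add(1, 7056, -16632)), -1009) = Add(Mul(4, Rational(-1, 28), Rational(1, 38), -9575), -1009) = Add(Rational(9575, 266), -1009) = Rational(-258819, 266)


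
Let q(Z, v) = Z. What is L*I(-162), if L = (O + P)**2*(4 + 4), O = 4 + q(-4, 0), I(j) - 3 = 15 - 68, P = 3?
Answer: -3600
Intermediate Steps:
I(j) = -50 (I(j) = 3 + (15 - 68) = 3 - 53 = -50)
O = 0 (O = 4 - 4 = 0)
L = 72 (L = (0 + 3)**2*(4 + 4) = 3**2*8 = 9*8 = 72)
L*I(-162) = 72*(-50) = -3600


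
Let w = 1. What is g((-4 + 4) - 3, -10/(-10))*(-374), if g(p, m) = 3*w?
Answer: -1122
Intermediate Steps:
g(p, m) = 3 (g(p, m) = 3*1 = 3)
g((-4 + 4) - 3, -10/(-10))*(-374) = 3*(-374) = -1122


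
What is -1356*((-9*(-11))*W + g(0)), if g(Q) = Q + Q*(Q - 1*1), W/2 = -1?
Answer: 268488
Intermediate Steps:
W = -2 (W = 2*(-1) = -2)
g(Q) = Q + Q*(-1 + Q) (g(Q) = Q + Q*(Q - 1) = Q + Q*(-1 + Q))
-1356*((-9*(-11))*W + g(0)) = -1356*(-9*(-11)*(-2) + 0²) = -1356*(99*(-2) + 0) = -1356*(-198 + 0) = -1356*(-198) = 268488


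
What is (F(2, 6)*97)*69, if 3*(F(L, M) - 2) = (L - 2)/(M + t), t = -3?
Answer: 13386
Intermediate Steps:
F(L, M) = 2 + (-2 + L)/(3*(-3 + M)) (F(L, M) = 2 + ((L - 2)/(M - 3))/3 = 2 + ((-2 + L)/(-3 + M))/3 = 2 + (-2 + L)/(3*(-3 + M)))
(F(2, 6)*97)*69 = (((-20 + 2 + 6*6)/(3*(-3 + 6)))*97)*69 = (((1/3)*(-20 + 2 + 36)/3)*97)*69 = (((1/3)*(1/3)*18)*97)*69 = (2*97)*69 = 194*69 = 13386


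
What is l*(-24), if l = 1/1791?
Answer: -8/597 ≈ -0.013400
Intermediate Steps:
l = 1/1791 ≈ 0.00055835
l*(-24) = (1/1791)*(-24) = -8/597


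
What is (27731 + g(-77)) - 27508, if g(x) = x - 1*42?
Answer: 104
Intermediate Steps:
g(x) = -42 + x (g(x) = x - 42 = -42 + x)
(27731 + g(-77)) - 27508 = (27731 + (-42 - 77)) - 27508 = (27731 - 119) - 27508 = 27612 - 27508 = 104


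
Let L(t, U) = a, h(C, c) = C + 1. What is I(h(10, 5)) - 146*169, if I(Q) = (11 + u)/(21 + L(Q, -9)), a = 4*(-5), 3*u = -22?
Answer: -74011/3 ≈ -24670.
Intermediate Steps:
u = -22/3 (u = (1/3)*(-22) = -22/3 ≈ -7.3333)
a = -20
h(C, c) = 1 + C
L(t, U) = -20
I(Q) = 11/3 (I(Q) = (11 - 22/3)/(21 - 20) = (11/3)/1 = (11/3)*1 = 11/3)
I(h(10, 5)) - 146*169 = 11/3 - 146*169 = 11/3 - 24674 = -74011/3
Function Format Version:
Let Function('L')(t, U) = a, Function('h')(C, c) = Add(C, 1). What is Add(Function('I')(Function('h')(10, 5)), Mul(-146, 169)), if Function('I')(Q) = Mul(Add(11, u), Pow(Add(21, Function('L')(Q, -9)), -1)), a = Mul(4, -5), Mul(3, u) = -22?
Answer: Rational(-74011, 3) ≈ -24670.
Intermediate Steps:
u = Rational(-22, 3) (u = Mul(Rational(1, 3), -22) = Rational(-22, 3) ≈ -7.3333)
a = -20
Function('h')(C, c) = Add(1, C)
Function('L')(t, U) = -20
Function('I')(Q) = Rational(11, 3) (Function('I')(Q) = Mul(Add(11, Rational(-22, 3)), Pow(Add(21, -20), -1)) = Mul(Rational(11, 3), Pow(1, -1)) = Mul(Rational(11, 3), 1) = Rational(11, 3))
Add(Function('I')(Function('h')(10, 5)), Mul(-146, 169)) = Add(Rational(11, 3), Mul(-146, 169)) = Add(Rational(11, 3), -24674) = Rational(-74011, 3)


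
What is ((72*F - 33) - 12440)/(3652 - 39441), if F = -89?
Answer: 18881/35789 ≈ 0.52756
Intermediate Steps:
((72*F - 33) - 12440)/(3652 - 39441) = ((72*(-89) - 33) - 12440)/(3652 - 39441) = ((-6408 - 33) - 12440)/(-35789) = (-6441 - 12440)*(-1/35789) = -18881*(-1/35789) = 18881/35789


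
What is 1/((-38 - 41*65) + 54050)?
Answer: 1/51347 ≈ 1.9475e-5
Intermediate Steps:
1/((-38 - 41*65) + 54050) = 1/((-38 - 2665) + 54050) = 1/(-2703 + 54050) = 1/51347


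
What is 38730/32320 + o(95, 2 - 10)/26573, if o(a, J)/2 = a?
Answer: 103531309/85883936 ≈ 1.2055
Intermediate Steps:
o(a, J) = 2*a
38730/32320 + o(95, 2 - 10)/26573 = 38730/32320 + (2*95)/26573 = 38730*(1/32320) + 190*(1/26573) = 3873/3232 + 190/26573 = 103531309/85883936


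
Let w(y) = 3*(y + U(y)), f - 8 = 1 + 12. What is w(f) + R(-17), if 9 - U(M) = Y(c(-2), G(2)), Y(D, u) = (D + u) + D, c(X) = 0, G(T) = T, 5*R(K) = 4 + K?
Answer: 407/5 ≈ 81.400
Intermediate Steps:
R(K) = ⅘ + K/5 (R(K) = (4 + K)/5 = ⅘ + K/5)
f = 21 (f = 8 + (1 + 12) = 8 + 13 = 21)
Y(D, u) = u + 2*D
U(M) = 7 (U(M) = 9 - (2 + 2*0) = 9 - (2 + 0) = 9 - 1*2 = 9 - 2 = 7)
w(y) = 21 + 3*y (w(y) = 3*(y + 7) = 3*(7 + y) = 21 + 3*y)
w(f) + R(-17) = (21 + 3*21) + (⅘ + (⅕)*(-17)) = (21 + 63) + (⅘ - 17/5) = 84 - 13/5 = 407/5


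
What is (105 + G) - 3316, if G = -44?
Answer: -3255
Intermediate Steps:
(105 + G) - 3316 = (105 - 44) - 3316 = 61 - 3316 = -3255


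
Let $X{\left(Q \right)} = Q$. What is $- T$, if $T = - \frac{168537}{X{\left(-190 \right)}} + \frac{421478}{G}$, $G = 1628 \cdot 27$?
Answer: $- \frac{936036649}{1043955} \approx -896.63$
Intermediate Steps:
$G = 43956$
$T = \frac{936036649}{1043955}$ ($T = - \frac{168537}{-190} + \frac{421478}{43956} = \left(-168537\right) \left(- \frac{1}{190}\right) + 421478 \cdot \frac{1}{43956} = \frac{168537}{190} + \frac{210739}{21978} = \frac{936036649}{1043955} \approx 896.63$)
$- T = \left(-1\right) \frac{936036649}{1043955} = - \frac{936036649}{1043955}$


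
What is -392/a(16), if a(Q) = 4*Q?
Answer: -49/8 ≈ -6.1250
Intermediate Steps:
-392/a(16) = -392/(4*16) = -392/64 = -392*1/64 = -49/8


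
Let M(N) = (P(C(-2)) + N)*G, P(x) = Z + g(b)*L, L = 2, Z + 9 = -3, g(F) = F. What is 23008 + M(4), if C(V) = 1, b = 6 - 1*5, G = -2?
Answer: 23020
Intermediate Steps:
b = 1 (b = 6 - 5 = 1)
Z = -12 (Z = -9 - 3 = -12)
P(x) = -10 (P(x) = -12 + 1*2 = -12 + 2 = -10)
M(N) = 20 - 2*N (M(N) = (-10 + N)*(-2) = 20 - 2*N)
23008 + M(4) = 23008 + (20 - 2*4) = 23008 + (20 - 8) = 23008 + 12 = 23020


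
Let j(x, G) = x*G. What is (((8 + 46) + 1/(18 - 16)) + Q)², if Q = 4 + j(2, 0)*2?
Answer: 13689/4 ≈ 3422.3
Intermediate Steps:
j(x, G) = G*x
Q = 4 (Q = 4 + (0*2)*2 = 4 + 0*2 = 4 + 0 = 4)
(((8 + 46) + 1/(18 - 16)) + Q)² = (((8 + 46) + 1/(18 - 16)) + 4)² = ((54 + 1/2) + 4)² = ((54 + ½) + 4)² = (109/2 + 4)² = (117/2)² = 13689/4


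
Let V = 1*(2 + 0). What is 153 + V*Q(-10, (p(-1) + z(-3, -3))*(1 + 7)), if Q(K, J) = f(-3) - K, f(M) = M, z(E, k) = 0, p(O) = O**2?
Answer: 167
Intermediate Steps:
V = 2 (V = 1*2 = 2)
Q(K, J) = -3 - K
153 + V*Q(-10, (p(-1) + z(-3, -3))*(1 + 7)) = 153 + 2*(-3 - 1*(-10)) = 153 + 2*(-3 + 10) = 153 + 2*7 = 153 + 14 = 167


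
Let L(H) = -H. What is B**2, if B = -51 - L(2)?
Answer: 2401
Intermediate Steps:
B = -49 (B = -51 - (-1)*2 = -51 - 1*(-2) = -51 + 2 = -49)
B**2 = (-49)**2 = 2401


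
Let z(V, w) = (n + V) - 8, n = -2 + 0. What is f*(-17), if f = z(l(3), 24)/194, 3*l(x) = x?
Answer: 153/194 ≈ 0.78866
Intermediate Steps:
n = -2
l(x) = x/3
z(V, w) = -10 + V (z(V, w) = (-2 + V) - 8 = -10 + V)
f = -9/194 (f = (-10 + (1/3)*3)/194 = (-10 + 1)*(1/194) = -9*1/194 = -9/194 ≈ -0.046392)
f*(-17) = -9/194*(-17) = 153/194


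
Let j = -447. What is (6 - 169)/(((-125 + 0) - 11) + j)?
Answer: 163/583 ≈ 0.27959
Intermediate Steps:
(6 - 169)/(((-125 + 0) - 11) + j) = (6 - 169)/(((-125 + 0) - 11) - 447) = -163/((-125 - 11) - 447) = -163/(-136 - 447) = -163/(-583) = -163*(-1/583) = 163/583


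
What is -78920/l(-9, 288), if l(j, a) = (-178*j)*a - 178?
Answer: -39460/230599 ≈ -0.17112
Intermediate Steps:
l(j, a) = -178 - 178*a*j (l(j, a) = -178*a*j - 178 = -178 - 178*a*j)
-78920/l(-9, 288) = -78920/(-178 - 178*288*(-9)) = -78920/(-178 + 461376) = -78920/461198 = -78920*1/461198 = -39460/230599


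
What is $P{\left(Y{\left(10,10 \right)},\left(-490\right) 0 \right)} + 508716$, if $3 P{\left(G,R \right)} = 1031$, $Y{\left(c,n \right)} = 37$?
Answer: $\frac{1527179}{3} \approx 5.0906 \cdot 10^{5}$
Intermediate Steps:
$P{\left(G,R \right)} = \frac{1031}{3}$ ($P{\left(G,R \right)} = \frac{1}{3} \cdot 1031 = \frac{1031}{3}$)
$P{\left(Y{\left(10,10 \right)},\left(-490\right) 0 \right)} + 508716 = \frac{1031}{3} + 508716 = \frac{1527179}{3}$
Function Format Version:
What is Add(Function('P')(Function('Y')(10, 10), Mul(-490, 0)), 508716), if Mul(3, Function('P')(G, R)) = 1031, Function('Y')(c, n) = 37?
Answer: Rational(1527179, 3) ≈ 5.0906e+5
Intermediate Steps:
Function('P')(G, R) = Rational(1031, 3) (Function('P')(G, R) = Mul(Rational(1, 3), 1031) = Rational(1031, 3))
Add(Function('P')(Function('Y')(10, 10), Mul(-490, 0)), 508716) = Add(Rational(1031, 3), 508716) = Rational(1527179, 3)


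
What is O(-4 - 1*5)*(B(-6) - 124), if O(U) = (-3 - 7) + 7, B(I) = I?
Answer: 390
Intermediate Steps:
O(U) = -3 (O(U) = -10 + 7 = -3)
O(-4 - 1*5)*(B(-6) - 124) = -3*(-6 - 124) = -3*(-130) = 390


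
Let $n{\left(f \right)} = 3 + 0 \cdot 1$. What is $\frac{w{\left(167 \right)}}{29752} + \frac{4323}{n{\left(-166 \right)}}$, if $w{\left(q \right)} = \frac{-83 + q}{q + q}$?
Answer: $\frac{3579864793}{2484292} \approx 1441.0$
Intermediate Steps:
$w{\left(q \right)} = \frac{-83 + q}{2 q}$
$n{\left(f \right)} = 3$ ($n{\left(f \right)} = 3 + 0 = 3$)
$\frac{w{\left(167 \right)}}{29752} + \frac{4323}{n{\left(-166 \right)}} = \frac{\frac{1}{2} \cdot \frac{1}{167} \left(-83 + 167\right)}{29752} + \frac{4323}{3} = \frac{1}{2} \cdot \frac{1}{167} \cdot 84 \cdot \frac{1}{29752} + 4323 \cdot \frac{1}{3} = \frac{42}{167} \cdot \frac{1}{29752} + 1441 = \frac{21}{2484292} + 1441 = \frac{3579864793}{2484292}$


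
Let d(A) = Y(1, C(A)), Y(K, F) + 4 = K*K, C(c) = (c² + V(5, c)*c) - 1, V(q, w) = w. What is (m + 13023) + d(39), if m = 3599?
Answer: 16619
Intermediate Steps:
C(c) = -1 + 2*c² (C(c) = (c² + c*c) - 1 = (c² + c²) - 1 = 2*c² - 1 = -1 + 2*c²)
Y(K, F) = -4 + K² (Y(K, F) = -4 + K*K = -4 + K²)
d(A) = -3 (d(A) = -4 + 1² = -4 + 1 = -3)
(m + 13023) + d(39) = (3599 + 13023) - 3 = 16622 - 3 = 16619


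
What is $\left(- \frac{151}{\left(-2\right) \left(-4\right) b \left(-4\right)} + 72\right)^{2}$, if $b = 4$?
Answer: $\frac{87740689}{16384} \approx 5355.3$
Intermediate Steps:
$\left(- \frac{151}{\left(-2\right) \left(-4\right) b \left(-4\right)} + 72\right)^{2} = \left(- \frac{151}{\left(-2\right) \left(-4\right) 4 \left(-4\right)} + 72\right)^{2} = \left(- \frac{151}{8 \cdot 4 \left(-4\right)} + 72\right)^{2} = \left(- \frac{151}{32 \left(-4\right)} + 72\right)^{2} = \left(- \frac{151}{-128} + 72\right)^{2} = \left(\left(-151\right) \left(- \frac{1}{128}\right) + 72\right)^{2} = \left(\frac{151}{128} + 72\right)^{2} = \left(\frac{9367}{128}\right)^{2} = \frac{87740689}{16384}$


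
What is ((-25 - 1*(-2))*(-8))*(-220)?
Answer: -40480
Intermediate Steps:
((-25 - 1*(-2))*(-8))*(-220) = ((-25 + 2)*(-8))*(-220) = -23*(-8)*(-220) = 184*(-220) = -40480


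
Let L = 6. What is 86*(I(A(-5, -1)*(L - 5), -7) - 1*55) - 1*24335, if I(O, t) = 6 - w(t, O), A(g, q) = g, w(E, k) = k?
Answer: -28119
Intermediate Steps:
I(O, t) = 6 - O
86*(I(A(-5, -1)*(L - 5), -7) - 1*55) - 1*24335 = 86*((6 - (-5)*(6 - 5)) - 1*55) - 1*24335 = 86*((6 - (-5)) - 55) - 24335 = 86*((6 - 1*(-5)) - 55) - 24335 = 86*((6 + 5) - 55) - 24335 = 86*(11 - 55) - 24335 = 86*(-44) - 24335 = -3784 - 24335 = -28119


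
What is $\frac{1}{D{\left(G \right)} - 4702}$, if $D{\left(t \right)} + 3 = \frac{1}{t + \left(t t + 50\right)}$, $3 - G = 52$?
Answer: $- \frac{2402}{11301409} \approx -0.00021254$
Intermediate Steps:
$G = -49$ ($G = 3 - 52 = -49$)
$D{\left(t \right)} = -3 + \frac{1}{50 + t + t^{2}}$ ($D{\left(t \right)} = -3 + \frac{1}{t + \left(t t + 50\right)} = -3 + \frac{1}{t + \left(t^{2} + 50\right)} = -3 + \frac{1}{t + \left(50 + t^{2}\right)} = -3 + \frac{1}{50 + t + t^{2}}$)
$\frac{1}{D{\left(G \right)} - 4702} = \frac{1}{\frac{-149 - -147 - 3 \left(-49\right)^{2}}{50 - 49 + \left(-49\right)^{2}} - 4702} = \frac{1}{\frac{-149 + 147 - 7203}{50 - 49 + 2401} - 4702} = \frac{1}{\frac{-149 + 147 - 7203}{2402} - 4702} = \frac{1}{\frac{1}{2402} \left(-7205\right) - 4702} = \frac{1}{- \frac{7205}{2402} - 4702} = \frac{1}{- \frac{11301409}{2402}} = - \frac{2402}{11301409}$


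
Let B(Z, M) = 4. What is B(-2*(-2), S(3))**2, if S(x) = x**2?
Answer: 16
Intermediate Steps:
B(-2*(-2), S(3))**2 = 4**2 = 16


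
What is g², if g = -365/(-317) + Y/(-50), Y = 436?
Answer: 3597720361/62805625 ≈ 57.283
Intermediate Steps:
g = -59981/7925 (g = -365/(-317) + 436/(-50) = -365*(-1/317) + 436*(-1/50) = 365/317 - 218/25 = -59981/7925 ≈ -7.5686)
g² = (-59981/7925)² = 3597720361/62805625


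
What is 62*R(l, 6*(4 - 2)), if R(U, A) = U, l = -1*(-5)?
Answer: 310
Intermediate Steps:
l = 5
62*R(l, 6*(4 - 2)) = 62*5 = 310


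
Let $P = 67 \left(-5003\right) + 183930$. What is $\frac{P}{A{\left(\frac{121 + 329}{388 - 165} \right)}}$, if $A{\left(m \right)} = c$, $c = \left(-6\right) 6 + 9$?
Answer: $\frac{151271}{27} \approx 5602.6$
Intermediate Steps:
$c = -27$ ($c = -36 + 9 = -27$)
$P = -151271$ ($P = -335201 + 183930 = -151271$)
$A{\left(m \right)} = -27$
$\frac{P}{A{\left(\frac{121 + 329}{388 - 165} \right)}} = - \frac{151271}{-27} = \left(-151271\right) \left(- \frac{1}{27}\right) = \frac{151271}{27}$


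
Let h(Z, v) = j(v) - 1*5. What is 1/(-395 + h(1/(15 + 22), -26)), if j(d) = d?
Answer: -1/426 ≈ -0.0023474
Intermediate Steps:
h(Z, v) = -5 + v (h(Z, v) = v - 1*5 = v - 5 = -5 + v)
1/(-395 + h(1/(15 + 22), -26)) = 1/(-395 + (-5 - 26)) = 1/(-395 - 31) = 1/(-426) = -1/426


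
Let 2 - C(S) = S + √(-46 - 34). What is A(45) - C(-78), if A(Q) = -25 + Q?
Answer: -60 + 4*I*√5 ≈ -60.0 + 8.9443*I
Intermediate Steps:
C(S) = 2 - S - 4*I*√5 (C(S) = 2 - (S + √(-46 - 34)) = 2 - (S + √(-80)) = 2 - (S + 4*I*√5) = 2 + (-S - 4*I*√5) = 2 - S - 4*I*√5)
A(45) - C(-78) = (-25 + 45) - (2 - 1*(-78) - 4*I*√5) = 20 - (2 + 78 - 4*I*√5) = 20 - (80 - 4*I*√5) = 20 + (-80 + 4*I*√5) = -60 + 4*I*√5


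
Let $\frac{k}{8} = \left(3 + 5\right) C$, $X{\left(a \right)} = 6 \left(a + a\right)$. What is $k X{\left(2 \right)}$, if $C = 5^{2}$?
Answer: $38400$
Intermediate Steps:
$C = 25$
$X{\left(a \right)} = 12 a$ ($X{\left(a \right)} = 6 \cdot 2 a = 12 a$)
$k = 1600$ ($k = 8 \left(3 + 5\right) 25 = 8 \cdot 8 \cdot 25 = 8 \cdot 200 = 1600$)
$k X{\left(2 \right)} = 1600 \cdot 12 \cdot 2 = 1600 \cdot 24 = 38400$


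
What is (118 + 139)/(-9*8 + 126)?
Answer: 257/54 ≈ 4.7593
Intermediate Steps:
(118 + 139)/(-9*8 + 126) = 257/(-72 + 126) = 257/54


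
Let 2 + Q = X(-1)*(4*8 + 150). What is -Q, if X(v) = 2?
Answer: -362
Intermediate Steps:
Q = 362 (Q = -2 + 2*(4*8 + 150) = -2 + 2*(32 + 150) = -2 + 2*182 = -2 + 364 = 362)
-Q = -1*362 = -362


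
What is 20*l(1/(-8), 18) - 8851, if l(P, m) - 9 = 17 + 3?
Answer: -8271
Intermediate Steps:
l(P, m) = 29 (l(P, m) = 9 + (17 + 3) = 9 + 20 = 29)
20*l(1/(-8), 18) - 8851 = 20*29 - 8851 = 580 - 8851 = -8271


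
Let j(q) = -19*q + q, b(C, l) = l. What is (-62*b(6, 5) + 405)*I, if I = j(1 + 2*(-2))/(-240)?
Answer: -171/8 ≈ -21.375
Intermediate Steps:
j(q) = -18*q
I = -9/40 (I = -18*(1 + 2*(-2))/(-240) = -18*(1 - 4)*(-1/240) = -18*(-3)*(-1/240) = 54*(-1/240) = -9/40 ≈ -0.22500)
(-62*b(6, 5) + 405)*I = (-62*5 + 405)*(-9/40) = (-310 + 405)*(-9/40) = 95*(-9/40) = -171/8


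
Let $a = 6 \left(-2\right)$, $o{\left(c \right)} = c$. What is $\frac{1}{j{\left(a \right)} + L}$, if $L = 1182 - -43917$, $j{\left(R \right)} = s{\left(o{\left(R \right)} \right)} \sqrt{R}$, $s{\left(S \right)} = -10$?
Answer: $\frac{15033}{677973667} + \frac{20 i \sqrt{3}}{2033921001} \approx 2.2173 \cdot 10^{-5} + 1.7032 \cdot 10^{-8} i$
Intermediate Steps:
$a = -12$
$j{\left(R \right)} = - 10 \sqrt{R}$
$L = 45099$ ($L = 1182 + 43917 = 45099$)
$\frac{1}{j{\left(a \right)} + L} = \frac{1}{- 10 \sqrt{-12} + 45099} = \frac{1}{- 10 \cdot 2 i \sqrt{3} + 45099} = \frac{1}{- 20 i \sqrt{3} + 45099} = \frac{1}{45099 - 20 i \sqrt{3}}$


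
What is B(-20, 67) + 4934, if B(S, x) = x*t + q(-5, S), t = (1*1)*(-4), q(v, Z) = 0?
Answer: 4666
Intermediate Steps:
t = -4 (t = 1*(-4) = -4)
B(S, x) = -4*x (B(S, x) = x*(-4) + 0 = -4*x + 0 = -4*x)
B(-20, 67) + 4934 = -4*67 + 4934 = -268 + 4934 = 4666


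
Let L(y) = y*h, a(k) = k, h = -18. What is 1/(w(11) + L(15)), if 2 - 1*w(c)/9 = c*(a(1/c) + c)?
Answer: -1/1350 ≈ -0.00074074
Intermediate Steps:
w(c) = 18 - 9*c*(c + 1/c) (w(c) = 18 - 9*c*(1/c + c) = 18 - 9*c*(c + 1/c))
L(y) = -18*y (L(y) = y*(-18) = -18*y)
1/(w(11) + L(15)) = 1/((9 - 9*11²) - 18*15) = 1/((9 - 9*121) - 270) = 1/((9 - 1089) - 270) = 1/(-1080 - 270) = 1/(-1350) = -1/1350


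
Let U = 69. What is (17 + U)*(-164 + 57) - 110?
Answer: -9312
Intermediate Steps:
(17 + U)*(-164 + 57) - 110 = (17 + 69)*(-164 + 57) - 110 = 86*(-107) - 110 = -9202 - 110 = -9312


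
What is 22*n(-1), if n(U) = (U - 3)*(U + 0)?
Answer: 88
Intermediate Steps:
n(U) = U*(-3 + U) (n(U) = (-3 + U)*U = U*(-3 + U))
22*n(-1) = 22*(-(-3 - 1)) = 22*(-1*(-4)) = 22*4 = 88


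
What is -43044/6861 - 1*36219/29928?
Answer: -170746599/22815112 ≈ -7.4839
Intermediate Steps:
-43044/6861 - 1*36219/29928 = -43044*1/6861 - 36219*1/29928 = -14348/2287 - 12073/9976 = -170746599/22815112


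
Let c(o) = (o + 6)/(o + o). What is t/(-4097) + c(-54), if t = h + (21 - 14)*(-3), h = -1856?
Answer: 33281/36873 ≈ 0.90258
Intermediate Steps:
c(o) = (6 + o)/(2*o) (c(o) = (6 + o)/((2*o)) = (6 + o)*(1/(2*o)) = (6 + o)/(2*o))
t = -1877 (t = -1856 + (21 - 14)*(-3) = -1856 + 7*(-3) = -1856 - 21 = -1877)
t/(-4097) + c(-54) = -1877/(-4097) + (½)*(6 - 54)/(-54) = -1877*(-1/4097) + (½)*(-1/54)*(-48) = 1877/4097 + 4/9 = 33281/36873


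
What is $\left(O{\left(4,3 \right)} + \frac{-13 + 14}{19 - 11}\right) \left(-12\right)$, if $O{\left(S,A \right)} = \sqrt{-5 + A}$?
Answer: $- \frac{3}{2} - 12 i \sqrt{2} \approx -1.5 - 16.971 i$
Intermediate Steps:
$\left(O{\left(4,3 \right)} + \frac{-13 + 14}{19 - 11}\right) \left(-12\right) = \left(\sqrt{-5 + 3} + \frac{-13 + 14}{19 - 11}\right) \left(-12\right) = \left(\sqrt{-2} + 1 \cdot \frac{1}{8}\right) \left(-12\right) = \left(i \sqrt{2} + 1 \cdot \frac{1}{8}\right) \left(-12\right) = \left(i \sqrt{2} + \frac{1}{8}\right) \left(-12\right) = \left(\frac{1}{8} + i \sqrt{2}\right) \left(-12\right) = - \frac{3}{2} - 12 i \sqrt{2}$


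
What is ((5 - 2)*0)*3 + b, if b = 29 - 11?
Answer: 18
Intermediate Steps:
b = 18
((5 - 2)*0)*3 + b = ((5 - 2)*0)*3 + 18 = (3*0)*3 + 18 = 0*3 + 18 = 0 + 18 = 18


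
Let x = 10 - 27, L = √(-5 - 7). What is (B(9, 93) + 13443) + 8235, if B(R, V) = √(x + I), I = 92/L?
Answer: 21678 + √(-153 - 138*I*√3)/3 ≈ 21681.0 - 4.9261*I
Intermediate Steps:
L = 2*I*√3 (L = √(-12) = 2*I*√3 ≈ 3.4641*I)
x = -17
I = -46*I*√3/3 (I = 92/((2*I*√3)) = 92*(-I*√3/6) = -46*I*√3/3 ≈ -26.558*I)
B(R, V) = √(-17 - 46*I*√3/3)
(B(9, 93) + 13443) + 8235 = (√(-153 - 138*I*√3)/3 + 13443) + 8235 = (13443 + √(-153 - 138*I*√3)/3) + 8235 = 21678 + √(-153 - 138*I*√3)/3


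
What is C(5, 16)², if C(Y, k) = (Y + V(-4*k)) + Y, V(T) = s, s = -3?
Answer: 49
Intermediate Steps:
V(T) = -3
C(Y, k) = -3 + 2*Y (C(Y, k) = (Y - 3) + Y = (-3 + Y) + Y = -3 + 2*Y)
C(5, 16)² = (-3 + 2*5)² = (-3 + 10)² = 7² = 49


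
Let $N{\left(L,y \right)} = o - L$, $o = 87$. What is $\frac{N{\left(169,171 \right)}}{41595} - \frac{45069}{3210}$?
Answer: $- \frac{24998777}{1780266} \approx -14.042$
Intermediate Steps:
$N{\left(L,y \right)} = 87 - L$
$\frac{N{\left(169,171 \right)}}{41595} - \frac{45069}{3210} = \frac{87 - 169}{41595} - \frac{45069}{3210} = \left(87 - 169\right) \frac{1}{41595} - \frac{15023}{1070} = \left(-82\right) \frac{1}{41595} - \frac{15023}{1070} = - \frac{82}{41595} - \frac{15023}{1070} = - \frac{24998777}{1780266}$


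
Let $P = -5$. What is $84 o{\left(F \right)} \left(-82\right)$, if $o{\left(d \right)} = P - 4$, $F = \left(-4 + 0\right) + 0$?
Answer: $61992$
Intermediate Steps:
$F = -4$ ($F = -4 + 0 = -4$)
$o{\left(d \right)} = -9$ ($o{\left(d \right)} = -5 - 4 = -9$)
$84 o{\left(F \right)} \left(-82\right) = 84 \left(-9\right) \left(-82\right) = \left(-756\right) \left(-82\right) = 61992$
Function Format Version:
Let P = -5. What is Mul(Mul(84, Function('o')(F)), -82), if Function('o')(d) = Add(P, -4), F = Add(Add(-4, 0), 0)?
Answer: 61992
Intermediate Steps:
F = -4 (F = Add(-4, 0) = -4)
Function('o')(d) = -9 (Function('o')(d) = Add(-5, -4) = -9)
Mul(Mul(84, Function('o')(F)), -82) = Mul(Mul(84, -9), -82) = Mul(-756, -82) = 61992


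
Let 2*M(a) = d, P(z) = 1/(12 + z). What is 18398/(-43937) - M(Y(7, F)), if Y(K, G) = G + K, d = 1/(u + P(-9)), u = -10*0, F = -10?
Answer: -168607/87874 ≈ -1.9187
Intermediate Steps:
u = 0
d = 3 (d = 1/(0 + 1/(12 - 9)) = 1/(0 + 1/3) = 1/(0 + ⅓) = 1/(⅓) = 3)
M(a) = 3/2 (M(a) = (½)*3 = 3/2)
18398/(-43937) - M(Y(7, F)) = 18398/(-43937) - 1*3/2 = 18398*(-1/43937) - 3/2 = -18398/43937 - 3/2 = -168607/87874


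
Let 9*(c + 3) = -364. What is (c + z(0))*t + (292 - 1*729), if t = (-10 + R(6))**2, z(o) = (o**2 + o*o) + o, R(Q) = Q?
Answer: -10189/9 ≈ -1132.1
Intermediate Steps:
c = -391/9 (c = -3 + (1/9)*(-364) = -3 - 364/9 = -391/9 ≈ -43.444)
z(o) = o + 2*o**2 (z(o) = (o**2 + o**2) + o = 2*o**2 + o = o + 2*o**2)
t = 16 (t = (-10 + 6)**2 = (-4)**2 = 16)
(c + z(0))*t + (292 - 1*729) = (-391/9 + 0*(1 + 2*0))*16 + (292 - 1*729) = (-391/9 + 0*(1 + 0))*16 + (292 - 729) = (-391/9 + 0*1)*16 - 437 = (-391/9 + 0)*16 - 437 = -391/9*16 - 437 = -6256/9 - 437 = -10189/9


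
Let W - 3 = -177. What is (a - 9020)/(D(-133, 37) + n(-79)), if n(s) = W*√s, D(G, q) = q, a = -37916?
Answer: -1736632/2393173 - 8166864*I*√79/2393173 ≈ -0.72566 - 30.332*I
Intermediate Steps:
W = -174 (W = 3 - 177 = -174)
n(s) = -174*√s
(a - 9020)/(D(-133, 37) + n(-79)) = (-37916 - 9020)/(37 - 174*I*√79) = -46936/(37 - 174*I*√79)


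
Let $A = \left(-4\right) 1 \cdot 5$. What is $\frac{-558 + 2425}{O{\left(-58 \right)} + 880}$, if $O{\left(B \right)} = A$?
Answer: $\frac{1867}{860} \approx 2.1709$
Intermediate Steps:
$A = -20$ ($A = \left(-4\right) 5 = -20$)
$O{\left(B \right)} = -20$
$\frac{-558 + 2425}{O{\left(-58 \right)} + 880} = \frac{-558 + 2425}{-20 + 880} = \frac{1867}{860}$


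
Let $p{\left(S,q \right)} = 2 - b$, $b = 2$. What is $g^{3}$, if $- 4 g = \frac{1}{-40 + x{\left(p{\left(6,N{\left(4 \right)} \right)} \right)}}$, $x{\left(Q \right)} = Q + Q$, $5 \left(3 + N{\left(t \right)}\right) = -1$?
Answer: $\frac{1}{4096000} \approx 2.4414 \cdot 10^{-7}$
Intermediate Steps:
$N{\left(t \right)} = - \frac{16}{5}$ ($N{\left(t \right)} = -3 + \frac{1}{5} \left(-1\right) = -3 - \frac{1}{5} = - \frac{16}{5}$)
$p{\left(S,q \right)} = 0$ ($p{\left(S,q \right)} = 2 - 2 = 0$)
$x{\left(Q \right)} = 2 Q$
$g = \frac{1}{160}$ ($g = - \frac{1}{4 \left(-40 + 2 \cdot 0\right)} = - \frac{1}{4 \left(-40 + 0\right)} = - \frac{1}{4 \left(-40\right)} = \left(- \frac{1}{4}\right) \left(- \frac{1}{40}\right) = \frac{1}{160} \approx 0.00625$)
$g^{3} = \left(\frac{1}{160}\right)^{3} = \frac{1}{4096000}$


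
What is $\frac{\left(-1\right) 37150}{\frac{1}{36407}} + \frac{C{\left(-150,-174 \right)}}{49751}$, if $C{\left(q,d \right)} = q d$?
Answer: $- \frac{67289224981450}{49751} \approx -1.3525 \cdot 10^{9}$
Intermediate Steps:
$C{\left(q,d \right)} = d q$
$\frac{\left(-1\right) 37150}{\frac{1}{36407}} + \frac{C{\left(-150,-174 \right)}}{49751} = \frac{\left(-1\right) 37150}{\frac{1}{36407}} + \frac{\left(-174\right) \left(-150\right)}{49751} = - 37150 \frac{1}{\frac{1}{36407}} + 26100 \cdot \frac{1}{49751} = \left(-37150\right) 36407 + \frac{26100}{49751} = -1352520050 + \frac{26100}{49751} = - \frac{67289224981450}{49751}$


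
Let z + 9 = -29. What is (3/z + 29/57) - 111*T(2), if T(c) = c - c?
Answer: 49/114 ≈ 0.42982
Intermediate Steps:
z = -38 (z = -9 - 29 = -38)
T(c) = 0
(3/z + 29/57) - 111*T(2) = (3/(-38) + 29/57) - 111*0 = (3*(-1/38) + 29*(1/57)) + 0 = (-3/38 + 29/57) + 0 = 49/114 + 0 = 49/114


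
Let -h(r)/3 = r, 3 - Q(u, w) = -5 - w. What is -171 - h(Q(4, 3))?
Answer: -138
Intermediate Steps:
Q(u, w) = 8 + w (Q(u, w) = 3 - (-5 - w) = 3 + (5 + w) = 8 + w)
h(r) = -3*r
-171 - h(Q(4, 3)) = -171 - (-3)*(8 + 3) = -171 - (-3)*11 = -171 - 1*(-33) = -171 + 33 = -138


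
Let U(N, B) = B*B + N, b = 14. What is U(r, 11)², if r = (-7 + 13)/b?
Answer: 722500/49 ≈ 14745.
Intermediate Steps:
r = 3/7 (r = (-7 + 13)/14 = 6*(1/14) = 3/7 ≈ 0.42857)
U(N, B) = N + B² (U(N, B) = B² + N = N + B²)
U(r, 11)² = (3/7 + 11²)² = (3/7 + 121)² = (850/7)² = 722500/49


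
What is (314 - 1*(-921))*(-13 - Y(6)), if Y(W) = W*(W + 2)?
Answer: -75335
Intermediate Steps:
Y(W) = W*(2 + W)
(314 - 1*(-921))*(-13 - Y(6)) = (314 - 1*(-921))*(-13 - 6*(2 + 6)) = (314 + 921)*(-13 - 6*8) = 1235*(-13 - 1*48) = 1235*(-13 - 48) = 1235*(-61) = -75335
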